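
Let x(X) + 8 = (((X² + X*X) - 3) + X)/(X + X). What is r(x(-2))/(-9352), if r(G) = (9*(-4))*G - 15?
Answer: -75/2338 ≈ -0.032079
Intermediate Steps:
x(X) = -8 + (-3 + X + 2*X²)/(2*X) (x(X) = -8 + (((X² + X*X) - 3) + X)/(X + X) = -8 + (((X² + X²) - 3) + X)/((2*X)) = -8 + ((2*X² - 3) + X)*(1/(2*X)) = -8 + ((-3 + 2*X²) + X)*(1/(2*X)) = -8 + (-3 + X + 2*X²)*(1/(2*X)) = -8 + (-3 + X + 2*X²)/(2*X))
r(G) = -15 - 36*G (r(G) = -36*G - 15 = -15 - 36*G)
r(x(-2))/(-9352) = (-15 - 36*(-15/2 - 2 - 3/2/(-2)))/(-9352) = (-15 - 36*(-15/2 - 2 - 3/2*(-½)))*(-1/9352) = (-15 - 36*(-15/2 - 2 + ¾))*(-1/9352) = (-15 - 36*(-35/4))*(-1/9352) = (-15 + 315)*(-1/9352) = 300*(-1/9352) = -75/2338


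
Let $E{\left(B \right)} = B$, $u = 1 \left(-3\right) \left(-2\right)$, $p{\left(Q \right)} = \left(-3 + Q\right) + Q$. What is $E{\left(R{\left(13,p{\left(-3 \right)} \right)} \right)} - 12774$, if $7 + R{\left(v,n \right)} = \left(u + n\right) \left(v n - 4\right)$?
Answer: $-12418$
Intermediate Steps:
$p{\left(Q \right)} = -3 + 2 Q$
$u = 6$ ($u = \left(-3\right) \left(-2\right) = 6$)
$R{\left(v,n \right)} = -7 + \left(-4 + n v\right) \left(6 + n\right)$ ($R{\left(v,n \right)} = -7 + \left(6 + n\right) \left(v n - 4\right) = -7 + \left(6 + n\right) \left(n v - 4\right) = -7 + \left(6 + n\right) \left(-4 + n v\right) = -7 + \left(-4 + n v\right) \left(6 + n\right)$)
$E{\left(R{\left(13,p{\left(-3 \right)} \right)} \right)} - 12774 = \left(-31 - 4 \left(-3 + 2 \left(-3\right)\right) + 13 \left(-3 + 2 \left(-3\right)\right)^{2} + 6 \left(-3 + 2 \left(-3\right)\right) 13\right) - 12774 = \left(-31 - 4 \left(-3 - 6\right) + 13 \left(-3 - 6\right)^{2} + 6 \left(-3 - 6\right) 13\right) - 12774 = \left(-31 - -36 + 13 \left(-9\right)^{2} + 6 \left(-9\right) 13\right) - 12774 = \left(-31 + 36 + 13 \cdot 81 - 702\right) - 12774 = \left(-31 + 36 + 1053 - 702\right) - 12774 = 356 - 12774 = -12418$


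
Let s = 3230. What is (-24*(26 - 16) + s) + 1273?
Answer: 4263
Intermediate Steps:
(-24*(26 - 16) + s) + 1273 = (-24*(26 - 16) + 3230) + 1273 = (-24*10 + 3230) + 1273 = (-240 + 3230) + 1273 = 2990 + 1273 = 4263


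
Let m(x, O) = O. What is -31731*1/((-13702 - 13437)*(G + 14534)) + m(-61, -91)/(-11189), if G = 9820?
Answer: 2880993805/352156834854 ≈ 0.0081810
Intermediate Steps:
-31731*1/((-13702 - 13437)*(G + 14534)) + m(-61, -91)/(-11189) = -31731*1/((-13702 - 13437)*(9820 + 14534)) - 91/(-11189) = -31731/((-27139*24354)) - 91*(-1/11189) = -31731/(-660943206) + 91/11189 = -31731*(-1/660943206) + 91/11189 = 1511/31473486 + 91/11189 = 2880993805/352156834854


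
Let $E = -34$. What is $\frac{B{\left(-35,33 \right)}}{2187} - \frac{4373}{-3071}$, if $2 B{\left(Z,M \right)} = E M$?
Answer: $\frac{2613640}{2238759} \approx 1.1674$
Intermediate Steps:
$B{\left(Z,M \right)} = - 17 M$ ($B{\left(Z,M \right)} = \frac{\left(-34\right) M}{2} = - 17 M$)
$\frac{B{\left(-35,33 \right)}}{2187} - \frac{4373}{-3071} = \frac{\left(-17\right) 33}{2187} - \frac{4373}{-3071} = \left(-561\right) \frac{1}{2187} - - \frac{4373}{3071} = - \frac{187}{729} + \frac{4373}{3071} = \frac{2613640}{2238759}$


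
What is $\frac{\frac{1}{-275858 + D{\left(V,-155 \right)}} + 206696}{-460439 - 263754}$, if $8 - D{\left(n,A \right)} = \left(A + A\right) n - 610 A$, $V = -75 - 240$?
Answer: $- \frac{96744062799}{338958533650} \approx -0.28542$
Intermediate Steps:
$V = -315$ ($V = -75 - 240 = -315$)
$D{\left(n,A \right)} = 8 + 610 A - 2 A n$ ($D{\left(n,A \right)} = 8 - \left(\left(A + A\right) n - 610 A\right) = 8 - \left(2 A n - 610 A\right) = 8 - \left(- 610 A + 2 A n\right) = 8 + 610 A - 2 A n$)
$\frac{\frac{1}{-275858 + D{\left(V,-155 \right)}} + 206696}{-460439 - 263754} = \frac{\frac{1}{-275858 + \left(8 + 610 \left(-155\right) - \left(-310\right) \left(-315\right)\right)} + 206696}{-460439 - 263754} = \frac{\frac{1}{-275858 - 192192} + 206696}{-724193} = \left(\frac{1}{-275858 - 192192} + 206696\right) \left(- \frac{1}{724193}\right) = \left(\frac{1}{-468050} + 206696\right) \left(- \frac{1}{724193}\right) = \left(- \frac{1}{468050} + 206696\right) \left(- \frac{1}{724193}\right) = \frac{96744062799}{468050} \left(- \frac{1}{724193}\right) = - \frac{96744062799}{338958533650}$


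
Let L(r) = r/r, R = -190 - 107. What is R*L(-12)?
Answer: -297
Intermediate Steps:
R = -297
L(r) = 1
R*L(-12) = -297*1 = -297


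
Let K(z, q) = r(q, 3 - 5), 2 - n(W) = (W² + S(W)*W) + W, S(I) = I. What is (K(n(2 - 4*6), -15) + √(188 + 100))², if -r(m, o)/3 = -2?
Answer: 324 + 144*√2 ≈ 527.65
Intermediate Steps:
r(m, o) = 6 (r(m, o) = -3*(-2) = 6)
n(W) = 2 - W - 2*W² (n(W) = 2 - ((W² + W*W) + W) = 2 - ((W² + W²) + W) = 2 - (2*W² + W) = 2 - (W + 2*W²) = 2 + (-W - 2*W²) = 2 - W - 2*W²)
K(z, q) = 6
(K(n(2 - 4*6), -15) + √(188 + 100))² = (6 + √(188 + 100))² = (6 + √288)² = (6 + 12*√2)²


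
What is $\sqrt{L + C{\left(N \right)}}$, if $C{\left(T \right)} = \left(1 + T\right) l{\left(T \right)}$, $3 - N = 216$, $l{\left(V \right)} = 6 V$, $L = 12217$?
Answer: $\sqrt{283153} \approx 532.12$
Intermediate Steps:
$N = -213$ ($N = 3 - 216 = -213$)
$C{\left(T \right)} = 6 T \left(1 + T\right)$ ($C{\left(T \right)} = \left(1 + T\right) 6 T = 6 T \left(1 + T\right)$)
$\sqrt{L + C{\left(N \right)}} = \sqrt{12217 + 6 \left(-213\right) \left(1 - 213\right)} = \sqrt{12217 + 6 \left(-213\right) \left(-212\right)} = \sqrt{12217 + 270936} = \sqrt{283153}$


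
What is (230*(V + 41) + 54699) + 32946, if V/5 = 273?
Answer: 411025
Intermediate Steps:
V = 1365 (V = 5*273 = 1365)
(230*(V + 41) + 54699) + 32946 = (230*(1365 + 41) + 54699) + 32946 = (230*1406 + 54699) + 32946 = (323380 + 54699) + 32946 = 378079 + 32946 = 411025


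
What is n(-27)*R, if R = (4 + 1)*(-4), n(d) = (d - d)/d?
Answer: 0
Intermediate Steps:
n(d) = 0 (n(d) = 0/d = 0)
R = -20 (R = 5*(-4) = -20)
n(-27)*R = 0*(-20) = 0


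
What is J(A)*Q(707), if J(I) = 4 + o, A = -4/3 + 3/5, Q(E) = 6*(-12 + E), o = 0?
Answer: 16680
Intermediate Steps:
Q(E) = -72 + 6*E
A = -11/15 (A = -4*⅓ + 3*(⅕) = -4/3 + ⅗ = -11/15 ≈ -0.73333)
J(I) = 4 (J(I) = 4 + 0 = 4)
J(A)*Q(707) = 4*(-72 + 6*707) = 4*(-72 + 4242) = 4*4170 = 16680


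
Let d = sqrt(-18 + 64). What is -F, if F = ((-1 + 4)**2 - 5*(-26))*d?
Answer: -139*sqrt(46) ≈ -942.74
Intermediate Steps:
d = sqrt(46) ≈ 6.7823
F = 139*sqrt(46) (F = ((-1 + 4)**2 - 5*(-26))*sqrt(46) = (3**2 + 130)*sqrt(46) = (9 + 130)*sqrt(46) = 139*sqrt(46) ≈ 942.74)
-F = -139*sqrt(46)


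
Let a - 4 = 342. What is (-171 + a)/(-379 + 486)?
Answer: 175/107 ≈ 1.6355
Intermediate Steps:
a = 346 (a = 4 + 342 = 346)
(-171 + a)/(-379 + 486) = (-171 + 346)/(-379 + 486) = 175/107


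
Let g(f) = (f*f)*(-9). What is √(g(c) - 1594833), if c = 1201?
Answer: I*√14576442 ≈ 3817.9*I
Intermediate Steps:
g(f) = -9*f² (g(f) = f²*(-9) = -9*f²)
√(g(c) - 1594833) = √(-9*1201² - 1594833) = √(-9*1442401 - 1594833) = √(-12981609 - 1594833) = √(-14576442) = I*√14576442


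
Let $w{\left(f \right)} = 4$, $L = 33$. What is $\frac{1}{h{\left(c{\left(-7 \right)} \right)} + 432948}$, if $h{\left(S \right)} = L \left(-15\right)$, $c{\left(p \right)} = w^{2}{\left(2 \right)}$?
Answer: $\frac{1}{432453} \approx 2.3124 \cdot 10^{-6}$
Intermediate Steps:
$c{\left(p \right)} = 16$ ($c{\left(p \right)} = 4^{2} = 16$)
$h{\left(S \right)} = -495$ ($h{\left(S \right)} = 33 \left(-15\right) = -495$)
$\frac{1}{h{\left(c{\left(-7 \right)} \right)} + 432948} = \frac{1}{-495 + 432948} = \frac{1}{432453}$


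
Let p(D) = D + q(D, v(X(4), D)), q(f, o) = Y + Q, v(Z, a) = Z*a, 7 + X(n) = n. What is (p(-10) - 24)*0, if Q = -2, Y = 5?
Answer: 0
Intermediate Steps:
X(n) = -7 + n
q(f, o) = 3 (q(f, o) = 5 - 2 = 3)
p(D) = 3 + D (p(D) = D + 3 = 3 + D)
(p(-10) - 24)*0 = ((3 - 10) - 24)*0 = (-7 - 24)*0 = -31*0 = 0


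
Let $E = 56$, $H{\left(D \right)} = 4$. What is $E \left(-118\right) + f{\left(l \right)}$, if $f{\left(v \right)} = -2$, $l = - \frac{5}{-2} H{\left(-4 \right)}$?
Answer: $-6610$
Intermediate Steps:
$l = 10$ ($l = - \frac{5}{-2} \cdot 4 = \left(-5\right) \left(- \frac{1}{2}\right) 4 = \frac{5}{2} \cdot 4 = 10$)
$E \left(-118\right) + f{\left(l \right)} = 56 \left(-118\right) - 2 = -6608 - 2 = -6610$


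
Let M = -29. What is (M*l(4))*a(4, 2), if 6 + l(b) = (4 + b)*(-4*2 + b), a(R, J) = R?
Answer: 4408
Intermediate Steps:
l(b) = -6 + (-8 + b)*(4 + b) (l(b) = -6 + (4 + b)*(-4*2 + b) = -6 + (4 + b)*(-8 + b) = -6 + (-8 + b)*(4 + b))
(M*l(4))*a(4, 2) = -29*(-38 + 4² - 4*4)*4 = -29*(-38 + 16 - 16)*4 = -29*(-38)*4 = 1102*4 = 4408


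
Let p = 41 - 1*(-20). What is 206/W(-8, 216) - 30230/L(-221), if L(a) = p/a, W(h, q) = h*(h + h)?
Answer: 427579403/3904 ≈ 1.0952e+5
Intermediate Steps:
p = 61 (p = 41 + 20 = 61)
W(h, q) = 2*h² (W(h, q) = h*(2*h) = 2*h²)
L(a) = 61/a
206/W(-8, 216) - 30230/L(-221) = 206/((2*(-8)²)) - 30230/(61/(-221)) = 206/((2*64)) - 30230/(61*(-1/221)) = 206/128 - 30230/(-61/221) = 206*(1/128) - 30230*(-221/61) = 103/64 + 6680830/61 = 427579403/3904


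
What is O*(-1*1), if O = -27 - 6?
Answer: 33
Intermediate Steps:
O = -33
O*(-1*1) = -(-33) = -33*(-1) = 33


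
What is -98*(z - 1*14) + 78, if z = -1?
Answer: 1548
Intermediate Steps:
-98*(z - 1*14) + 78 = -98*(-1 - 1*14) + 78 = -98*(-1 - 14) + 78 = -98*(-15) + 78 = 1470 + 78 = 1548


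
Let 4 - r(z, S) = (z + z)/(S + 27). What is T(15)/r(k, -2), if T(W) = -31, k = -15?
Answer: -155/26 ≈ -5.9615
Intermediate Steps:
r(z, S) = 4 - 2*z/(27 + S) (r(z, S) = 4 - (z + z)/(S + 27) = 4 - 2*z/(27 + S))
T(15)/r(k, -2) = -31*(27 - 2)/(2*(54 - 1*(-15) + 2*(-2))) = -31*25/(2*(54 + 15 - 4)) = -31/(2*(1/25)*65) = -31/26/5 = -31*5/26 = -155/26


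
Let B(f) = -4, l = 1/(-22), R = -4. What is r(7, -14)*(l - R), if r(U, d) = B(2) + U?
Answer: 261/22 ≈ 11.864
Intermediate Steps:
l = -1/22 ≈ -0.045455
r(U, d) = -4 + U
r(7, -14)*(l - R) = (-4 + 7)*(-1/22 - 1*(-4)) = 3*(-1/22 + 4) = 3*(87/22) = 261/22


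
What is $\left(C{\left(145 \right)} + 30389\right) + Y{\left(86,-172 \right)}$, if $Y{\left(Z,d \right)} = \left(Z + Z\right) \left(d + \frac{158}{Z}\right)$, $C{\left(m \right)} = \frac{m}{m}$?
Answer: $1122$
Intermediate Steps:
$C{\left(m \right)} = 1$
$Y{\left(Z,d \right)} = 2 Z \left(d + \frac{158}{Z}\right)$
$\left(C{\left(145 \right)} + 30389\right) + Y{\left(86,-172 \right)} = \left(1 + 30389\right) + \left(316 + 2 \cdot 86 \left(-172\right)\right) = 30390 + \left(316 - 29584\right) = 30390 - 29268 = 1122$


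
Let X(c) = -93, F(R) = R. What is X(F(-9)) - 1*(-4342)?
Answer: 4249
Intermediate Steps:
X(F(-9)) - 1*(-4342) = -93 - 1*(-4342) = -93 + 4342 = 4249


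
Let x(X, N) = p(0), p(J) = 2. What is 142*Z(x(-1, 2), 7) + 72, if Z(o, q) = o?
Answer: 356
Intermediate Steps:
x(X, N) = 2
142*Z(x(-1, 2), 7) + 72 = 142*2 + 72 = 284 + 72 = 356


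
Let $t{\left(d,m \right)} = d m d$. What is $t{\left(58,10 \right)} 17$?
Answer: $571880$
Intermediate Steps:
$t{\left(d,m \right)} = m d^{2}$
$t{\left(58,10 \right)} 17 = 10 \cdot 58^{2} \cdot 17 = 10 \cdot 3364 \cdot 17 = 33640 \cdot 17 = 571880$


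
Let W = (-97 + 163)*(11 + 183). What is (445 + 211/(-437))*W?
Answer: 2487228216/437 ≈ 5.6916e+6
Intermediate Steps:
W = 12804 (W = 66*194 = 12804)
(445 + 211/(-437))*W = (445 + 211/(-437))*12804 = (445 + 211*(-1/437))*12804 = (445 - 211/437)*12804 = (194254/437)*12804 = 2487228216/437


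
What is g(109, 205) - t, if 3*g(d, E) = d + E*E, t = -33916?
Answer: 143882/3 ≈ 47961.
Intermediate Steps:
g(d, E) = d/3 + E²/3 (g(d, E) = (d + E*E)/3 = (d + E²)/3 = d/3 + E²/3)
g(109, 205) - t = ((⅓)*109 + (⅓)*205²) - 1*(-33916) = (109/3 + (⅓)*42025) + 33916 = (109/3 + 42025/3) + 33916 = 42134/3 + 33916 = 143882/3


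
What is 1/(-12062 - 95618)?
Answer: -1/107680 ≈ -9.2868e-6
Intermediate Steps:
1/(-12062 - 95618) = 1/(-107680) = -1/107680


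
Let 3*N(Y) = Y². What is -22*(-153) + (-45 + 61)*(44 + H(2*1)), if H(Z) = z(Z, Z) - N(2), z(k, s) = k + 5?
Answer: 12482/3 ≈ 4160.7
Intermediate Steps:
z(k, s) = 5 + k
N(Y) = Y²/3
H(Z) = 11/3 + Z (H(Z) = (5 + Z) - 2²/3 = (5 + Z) - 4/3 = 11/3 + Z)
-22*(-153) + (-45 + 61)*(44 + H(2*1)) = -22*(-153) + (-45 + 61)*(44 + (11/3 + 2*1)) = 3366 + 16*(44 + (11/3 + 2)) = 3366 + 16*(44 + 17/3) = 3366 + 16*(149/3) = 3366 + 2384/3 = 12482/3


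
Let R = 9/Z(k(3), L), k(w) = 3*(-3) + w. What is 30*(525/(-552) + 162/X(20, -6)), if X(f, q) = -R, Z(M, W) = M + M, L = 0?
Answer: 593535/92 ≈ 6451.5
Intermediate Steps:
k(w) = -9 + w
Z(M, W) = 2*M
R = -¾ (R = 9/((2*(-9 + 3))) = 9/((2*(-6))) = 9/(-12) = 9*(-1/12) = -¾ ≈ -0.75000)
X(f, q) = ¾ (X(f, q) = -1*(-¾) = ¾)
30*(525/(-552) + 162/X(20, -6)) = 30*(525/(-552) + 162/(¾)) = 30*(525*(-1/552) + 162*(4/3)) = 30*(-175/184 + 216) = 30*(39569/184) = 593535/92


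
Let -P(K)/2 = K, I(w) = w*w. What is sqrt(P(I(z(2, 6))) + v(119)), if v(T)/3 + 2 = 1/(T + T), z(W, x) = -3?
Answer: I*sqrt(1358742)/238 ≈ 4.8977*I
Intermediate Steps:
I(w) = w**2
v(T) = -6 + 3/(2*T) (v(T) = -6 + 3/(T + T) = -6 + 3/((2*T)) = -6 + 3*(1/(2*T)) = -6 + 3/(2*T))
P(K) = -2*K
sqrt(P(I(z(2, 6))) + v(119)) = sqrt(-2*(-3)**2 + (-6 + (3/2)/119)) = sqrt(-2*9 + (-6 + (3/2)*(1/119))) = sqrt(-18 + (-6 + 3/238)) = sqrt(-18 - 1425/238) = sqrt(-5709/238) = I*sqrt(1358742)/238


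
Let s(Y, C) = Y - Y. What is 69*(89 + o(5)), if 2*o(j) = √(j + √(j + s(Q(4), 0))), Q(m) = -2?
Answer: 6141 + 69*√(5 + √5)/2 ≈ 6233.8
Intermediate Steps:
s(Y, C) = 0
o(j) = √(j + √j)/2 (o(j) = √(j + √(j + 0))/2 = √(j + √j)/2)
69*(89 + o(5)) = 69*(89 + √(5 + √5)/2) = 6141 + 69*√(5 + √5)/2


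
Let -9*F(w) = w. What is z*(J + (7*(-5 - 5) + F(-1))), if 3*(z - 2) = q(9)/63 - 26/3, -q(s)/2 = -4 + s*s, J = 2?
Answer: 28106/243 ≈ 115.66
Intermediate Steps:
F(w) = -w/9
q(s) = 8 - 2*s² (q(s) = -2*(-4 + s*s) = -2*(-4 + s²) = 8 - 2*s²)
z = -46/27 (z = 2 + ((8 - 2*9²)/63 - 26/3)/3 = 2 + ((8 - 2*81)*(1/63) - 26*⅓)/3 = 2 + ((8 - 162)*(1/63) - 26/3)/3 = 2 + (-154*1/63 - 26/3)/3 = 2 + (-22/9 - 26/3)/3 = 2 + (⅓)*(-100/9) = 2 - 100/27 = -46/27 ≈ -1.7037)
z*(J + (7*(-5 - 5) + F(-1))) = -46*(2 + (7*(-5 - 5) - ⅑*(-1)))/27 = -46*(2 + (7*(-10) + ⅑))/27 = -46*(2 + (-70 + ⅑))/27 = -46*(2 - 629/9)/27 = -46/27*(-611/9) = 28106/243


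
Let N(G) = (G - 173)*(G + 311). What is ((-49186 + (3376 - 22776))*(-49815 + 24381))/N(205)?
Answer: 145368027/1376 ≈ 1.0565e+5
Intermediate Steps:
N(G) = (-173 + G)*(311 + G)
((-49186 + (3376 - 22776))*(-49815 + 24381))/N(205) = ((-49186 + (3376 - 22776))*(-49815 + 24381))/(-53803 + 205² + 138*205) = ((-49186 - 19400)*(-25434))/(-53803 + 42025 + 28290) = -68586*(-25434)/16512 = 1744416324*(1/16512) = 145368027/1376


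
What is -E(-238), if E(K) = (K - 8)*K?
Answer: -58548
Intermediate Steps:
E(K) = K*(-8 + K) (E(K) = (-8 + K)*K = K*(-8 + K))
-E(-238) = -(-238)*(-8 - 238) = -(-238)*(-246) = -1*58548 = -58548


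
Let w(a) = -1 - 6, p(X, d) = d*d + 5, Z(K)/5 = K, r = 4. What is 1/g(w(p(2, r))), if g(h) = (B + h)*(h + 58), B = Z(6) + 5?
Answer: 1/1428 ≈ 0.00070028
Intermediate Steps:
Z(K) = 5*K
p(X, d) = 5 + d**2 (p(X, d) = d**2 + 5 = 5 + d**2)
B = 35 (B = 5*6 + 5 = 30 + 5 = 35)
w(a) = -7
g(h) = (35 + h)*(58 + h) (g(h) = (35 + h)*(h + 58) = (35 + h)*(58 + h))
1/g(w(p(2, r))) = 1/(2030 + (-7)**2 + 93*(-7)) = 1/(2030 + 49 - 651) = 1/1428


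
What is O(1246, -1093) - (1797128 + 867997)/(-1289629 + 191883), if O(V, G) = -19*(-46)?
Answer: 962095129/1097746 ≈ 876.43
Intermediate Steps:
O(V, G) = 874
O(1246, -1093) - (1797128 + 867997)/(-1289629 + 191883) = 874 - (1797128 + 867997)/(-1289629 + 191883) = 874 - 2665125/(-1097746) = 874 - 2665125*(-1)/1097746 = 874 - 1*(-2665125/1097746) = 874 + 2665125/1097746 = 962095129/1097746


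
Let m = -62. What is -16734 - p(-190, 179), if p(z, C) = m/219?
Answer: -3664684/219 ≈ -16734.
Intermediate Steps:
p(z, C) = -62/219
-16734 - p(-190, 179) = -16734 - 1*(-62/219) = -16734 + 62/219 = -3664684/219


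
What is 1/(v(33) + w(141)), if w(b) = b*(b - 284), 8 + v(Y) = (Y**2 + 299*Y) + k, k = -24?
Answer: -1/9239 ≈ -0.00010824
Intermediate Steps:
v(Y) = -32 + Y**2 + 299*Y (v(Y) = -8 + ((Y**2 + 299*Y) - 24) = -8 + (-24 + Y**2 + 299*Y) = -32 + Y**2 + 299*Y)
w(b) = b*(-284 + b)
1/(v(33) + w(141)) = 1/((-32 + 33**2 + 299*33) + 141*(-284 + 141)) = 1/((-32 + 1089 + 9867) + 141*(-143)) = 1/(10924 - 20163) = 1/(-9239) = -1/9239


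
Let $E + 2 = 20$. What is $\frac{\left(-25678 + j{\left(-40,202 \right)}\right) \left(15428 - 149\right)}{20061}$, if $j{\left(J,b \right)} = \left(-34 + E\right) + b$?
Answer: $- \frac{129830756}{6687} \approx -19415.0$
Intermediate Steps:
$E = 18$ ($E = -2 + 20 = 18$)
$j{\left(J,b \right)} = -16 + b$ ($j{\left(J,b \right)} = \left(-34 + 18\right) + b = -16 + b$)
$\frac{\left(-25678 + j{\left(-40,202 \right)}\right) \left(15428 - 149\right)}{20061} = \frac{\left(-25678 + \left(-16 + 202\right)\right) \left(15428 - 149\right)}{20061} = \left(-25678 + 186\right) 15279 \cdot \frac{1}{20061} = \left(-25492\right) 15279 \cdot \frac{1}{20061} = \left(-389492268\right) \frac{1}{20061} = - \frac{129830756}{6687}$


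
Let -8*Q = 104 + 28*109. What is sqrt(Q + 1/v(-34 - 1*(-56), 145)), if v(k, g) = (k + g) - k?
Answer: I*sqrt(33176870)/290 ≈ 19.862*I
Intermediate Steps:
v(k, g) = g (v(k, g) = (g + k) - k = g)
Q = -789/2 (Q = -(104 + 28*109)/8 = -(104 + 3052)/8 = -1/8*3156 = -789/2 ≈ -394.50)
sqrt(Q + 1/v(-34 - 1*(-56), 145)) = sqrt(-789/2 + 1/145) = sqrt(-114403/290) = I*sqrt(33176870)/290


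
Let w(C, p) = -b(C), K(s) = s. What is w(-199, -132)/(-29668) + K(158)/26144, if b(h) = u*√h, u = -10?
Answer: 79/13072 - 5*I*√199/14834 ≈ 0.0060434 - 0.0047549*I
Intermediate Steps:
b(h) = -10*√h
w(C, p) = 10*√C (w(C, p) = -(-10)*√C = 10*√C)
w(-199, -132)/(-29668) + K(158)/26144 = (10*√(-199))/(-29668) + 158/26144 = (10*(I*√199))*(-1/29668) + 158*(1/26144) = (10*I*√199)*(-1/29668) + 79/13072 = -5*I*√199/14834 + 79/13072 = 79/13072 - 5*I*√199/14834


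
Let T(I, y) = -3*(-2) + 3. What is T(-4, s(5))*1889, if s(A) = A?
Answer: 17001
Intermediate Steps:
T(I, y) = 9 (T(I, y) = 6 + 3 = 9)
T(-4, s(5))*1889 = 9*1889 = 17001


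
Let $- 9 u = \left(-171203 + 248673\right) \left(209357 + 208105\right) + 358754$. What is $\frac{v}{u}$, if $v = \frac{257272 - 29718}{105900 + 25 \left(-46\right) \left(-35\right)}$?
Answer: $- \frac{1023993}{2363328797754050} \approx -4.3328 \cdot 10^{-10}$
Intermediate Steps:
$u = - \frac{32341139894}{9}$ ($u = - \frac{\left(-171203 + 248673\right) \left(209357 + 208105\right) + 358754}{9} = - \frac{77470 \cdot 417462 + 358754}{9} = - \frac{32340781140 + 358754}{9} = \left(- \frac{1}{9}\right) 32341139894 = - \frac{32341139894}{9} \approx -3.5935 \cdot 10^{9}$)
$v = \frac{113777}{73075}$ ($v = \frac{227554}{105900 - -40250} = \frac{227554}{105900 + 40250} = \frac{227554}{146150} = 227554 \cdot \frac{1}{146150} = \frac{113777}{73075} \approx 1.557$)
$\frac{v}{u} = \frac{113777}{73075 \left(- \frac{32341139894}{9}\right)} = \frac{113777}{73075} \left(- \frac{9}{32341139894}\right) = - \frac{1023993}{2363328797754050}$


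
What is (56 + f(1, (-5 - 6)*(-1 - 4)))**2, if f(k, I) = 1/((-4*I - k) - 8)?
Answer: 164429329/52441 ≈ 3135.5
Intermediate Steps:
f(k, I) = 1/(-8 - k - 4*I) (f(k, I) = 1/((-k - 4*I) - 8) = 1/(-8 - k - 4*I))
(56 + f(1, (-5 - 6)*(-1 - 4)))**2 = (56 - 1/(8 + 1 + 4*((-5 - 6)*(-1 - 4))))**2 = (56 - 1/(8 + 1 + 4*(-11*(-5))))**2 = (56 - 1/(8 + 1 + 4*55))**2 = (56 - 1/(8 + 1 + 220))**2 = (56 - 1/229)**2 = (12823/229)**2 = 164429329/52441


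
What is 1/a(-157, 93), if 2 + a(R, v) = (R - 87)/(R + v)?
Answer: 16/29 ≈ 0.55172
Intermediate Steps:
a(R, v) = -2 + (-87 + R)/(R + v) (a(R, v) = -2 + (R - 87)/(R + v) = -2 + (-87 + R)/(R + v))
1/a(-157, 93) = 1/((-87 - 1*(-157) - 2*93)/(-157 + 93)) = 1/((-87 + 157 - 186)/(-64)) = 1/(-1/64*(-116)) = 1/(29/16) = 16/29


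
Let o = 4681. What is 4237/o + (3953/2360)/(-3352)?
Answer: 567783333/627628480 ≈ 0.90465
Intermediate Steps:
4237/o + (3953/2360)/(-3352) = 4237/4681 + (3953/2360)/(-3352) = 4237*(1/4681) + (3953*(1/2360))*(-1/3352) = 4237/4681 + (67/40)*(-1/3352) = 4237/4681 - 67/134080 = 567783333/627628480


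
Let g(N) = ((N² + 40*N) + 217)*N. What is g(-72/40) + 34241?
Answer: 4246771/125 ≈ 33974.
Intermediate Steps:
g(N) = N*(217 + N² + 40*N) (g(N) = (217 + N² + 40*N)*N = N*(217 + N² + 40*N))
g(-72/40) + 34241 = (-72/40)*(217 + (-72/40)² + 40*(-72/40)) + 34241 = (-72*1/40)*(217 + (-72*1/40)² + 40*(-72*1/40)) + 34241 = -9*(217 + (-9/5)² + 40*(-9/5))/5 + 34241 = -9*(217 + 81/25 - 72)/5 + 34241 = -9/5*3706/25 + 34241 = -33354/125 + 34241 = 4246771/125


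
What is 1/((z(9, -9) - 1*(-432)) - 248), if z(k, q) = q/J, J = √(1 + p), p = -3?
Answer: 368/67793 - 9*I*√2/67793 ≈ 0.0054283 - 0.00018775*I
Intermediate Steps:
J = I*√2 (J = √(1 - 3) = √(-2) = I*√2 ≈ 1.4142*I)
z(k, q) = -I*q*√2/2 (z(k, q) = q/((I*√2)) = q*(-I*√2/2) = -I*q*√2/2)
1/((z(9, -9) - 1*(-432)) - 248) = 1/((-½*I*(-9)*√2 - 1*(-432)) - 248) = 1/((9*I*√2/2 + 432) - 248) = 1/((432 + 9*I*√2/2) - 248) = 1/(184 + 9*I*√2/2)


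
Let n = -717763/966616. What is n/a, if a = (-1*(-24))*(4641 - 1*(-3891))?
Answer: -717763/197932025088 ≈ -3.6263e-6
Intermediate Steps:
n = -717763/966616 (n = -717763*1/966616 = -717763/966616 ≈ -0.74255)
a = 204768 (a = 24*(4641 + 3891) = 24*8532 = 204768)
n/a = -717763/966616/204768 = -717763/966616*1/204768 = -717763/197932025088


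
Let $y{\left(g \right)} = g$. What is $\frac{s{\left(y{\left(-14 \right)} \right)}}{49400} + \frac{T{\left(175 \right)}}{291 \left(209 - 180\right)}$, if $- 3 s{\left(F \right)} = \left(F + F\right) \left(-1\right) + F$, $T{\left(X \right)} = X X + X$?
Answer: $\frac{253580103}{69481100} \approx 3.6496$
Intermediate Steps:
$T{\left(X \right)} = X + X^{2}$ ($T{\left(X \right)} = X^{2} + X = X + X^{2}$)
$s{\left(F \right)} = \frac{F}{3}$ ($s{\left(F \right)} = - \frac{\left(F + F\right) \left(-1\right) + F}{3} = - \frac{2 F \left(-1\right) + F}{3} = - \frac{- 2 F + F}{3} = - \frac{\left(-1\right) F}{3} = \frac{F}{3}$)
$\frac{s{\left(y{\left(-14 \right)} \right)}}{49400} + \frac{T{\left(175 \right)}}{291 \left(209 - 180\right)} = \frac{\frac{1}{3} \left(-14\right)}{49400} + \frac{175 \left(1 + 175\right)}{291 \left(209 - 180\right)} = \left(- \frac{14}{3}\right) \frac{1}{49400} + \frac{175 \cdot 176}{291 \cdot 29} = - \frac{7}{74100} + \frac{30800}{8439} = \frac{253580103}{69481100}$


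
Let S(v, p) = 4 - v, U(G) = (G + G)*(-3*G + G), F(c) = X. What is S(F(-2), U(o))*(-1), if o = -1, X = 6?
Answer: 2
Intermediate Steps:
F(c) = 6
U(G) = -4*G² (U(G) = (2*G)*(-2*G) = -4*G²)
S(F(-2), U(o))*(-1) = (4 - 1*6)*(-1) = (4 - 6)*(-1) = -2*(-1) = 2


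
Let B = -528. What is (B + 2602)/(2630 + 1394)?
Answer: 1037/2012 ≈ 0.51541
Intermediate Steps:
(B + 2602)/(2630 + 1394) = (-528 + 2602)/(2630 + 1394) = 2074/4024 = 2074*(1/4024) = 1037/2012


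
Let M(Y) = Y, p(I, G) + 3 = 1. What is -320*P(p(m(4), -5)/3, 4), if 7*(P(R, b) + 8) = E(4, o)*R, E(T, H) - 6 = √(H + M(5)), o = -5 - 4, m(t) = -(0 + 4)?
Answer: 19200/7 + 1280*I/21 ≈ 2742.9 + 60.952*I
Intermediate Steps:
m(t) = -4 (m(t) = -1*4 = -4)
p(I, G) = -2 (p(I, G) = -3 + 1 = -2)
o = -9
E(T, H) = 6 + √(5 + H) (E(T, H) = 6 + √(H + 5) = 6 + √(5 + H))
P(R, b) = -8 + R*(6 + 2*I)/7 (P(R, b) = -8 + ((6 + √(5 - 9))*R)/7 = -8 + ((6 + √(-4))*R)/7 = -8 + ((6 + 2*I)*R)/7 = -8 + (R*(6 + 2*I))/7 = -8 + R*(6 + 2*I)/7)
-320*P(p(m(4), -5)/3, 4) = -320*(-8 + 2*(-2/3)*(3 + I)/7) = -320*(-8 + 2*(-2*⅓)*(3 + I)/7) = -320*(-8 + (2/7)*(-⅔)*(3 + I)) = -320*(-8 + (-4/7 - 4*I/21)) = -320*(-60/7 - 4*I/21) = 19200/7 + 1280*I/21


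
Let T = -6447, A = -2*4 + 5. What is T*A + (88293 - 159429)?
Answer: -51795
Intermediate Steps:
A = -3 (A = -8 + 5 = -3)
T*A + (88293 - 159429) = -6447*(-3) + (88293 - 159429) = 19341 - 71136 = -51795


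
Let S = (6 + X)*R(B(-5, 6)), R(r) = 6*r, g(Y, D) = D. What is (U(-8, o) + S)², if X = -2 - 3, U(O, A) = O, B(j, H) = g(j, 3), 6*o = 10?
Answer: 100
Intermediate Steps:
o = 5/3 (o = (⅙)*10 = 5/3 ≈ 1.6667)
B(j, H) = 3
X = -5
S = 18 (S = (6 - 5)*(6*3) = 1*18 = 18)
(U(-8, o) + S)² = (-8 + 18)² = 10² = 100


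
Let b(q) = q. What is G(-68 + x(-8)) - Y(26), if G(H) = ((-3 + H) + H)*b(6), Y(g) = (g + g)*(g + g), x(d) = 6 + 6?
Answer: -3394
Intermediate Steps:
x(d) = 12
Y(g) = 4*g² (Y(g) = (2*g)*(2*g) = 4*g²)
G(H) = -18 + 12*H (G(H) = ((-3 + H) + H)*6 = (-3 + 2*H)*6 = -18 + 12*H)
G(-68 + x(-8)) - Y(26) = (-18 + 12*(-68 + 12)) - 4*26² = (-18 + 12*(-56)) - 4*676 = (-18 - 672) - 1*2704 = -690 - 2704 = -3394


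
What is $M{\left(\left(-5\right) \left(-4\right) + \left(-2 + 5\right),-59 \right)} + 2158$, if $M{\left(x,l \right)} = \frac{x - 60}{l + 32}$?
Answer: $\frac{58303}{27} \approx 2159.4$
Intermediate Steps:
$M{\left(x,l \right)} = \frac{-60 + x}{32 + l}$
$M{\left(\left(-5\right) \left(-4\right) + \left(-2 + 5\right),-59 \right)} + 2158 = \frac{-60 + \left(\left(-5\right) \left(-4\right) + \left(-2 + 5\right)\right)}{32 - 59} + 2158 = \frac{-60 + \left(20 + 3\right)}{-27} + 2158 = - \frac{-60 + 23}{27} + 2158 = \left(- \frac{1}{27}\right) \left(-37\right) + 2158 = \frac{37}{27} + 2158 = \frac{58303}{27}$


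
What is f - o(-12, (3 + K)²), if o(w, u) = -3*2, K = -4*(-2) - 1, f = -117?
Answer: -111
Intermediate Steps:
K = 7 (K = 8 - 1 = 7)
o(w, u) = -6
f - o(-12, (3 + K)²) = -117 - 1*(-6) = -117 + 6 = -111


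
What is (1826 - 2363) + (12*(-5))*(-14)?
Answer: 303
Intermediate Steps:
(1826 - 2363) + (12*(-5))*(-14) = -537 - 60*(-14) = -537 + 840 = 303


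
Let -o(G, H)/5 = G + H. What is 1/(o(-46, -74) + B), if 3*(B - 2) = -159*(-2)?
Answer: 1/708 ≈ 0.0014124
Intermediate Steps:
o(G, H) = -5*G - 5*H (o(G, H) = -5*(G + H) = -5*G - 5*H)
B = 108 (B = 2 + (-159*(-2))/3 = 2 + (⅓)*318 = 2 + 106 = 108)
1/(o(-46, -74) + B) = 1/((-5*(-46) - 5*(-74)) + 108) = 1/((230 + 370) + 108) = 1/(600 + 108) = 1/708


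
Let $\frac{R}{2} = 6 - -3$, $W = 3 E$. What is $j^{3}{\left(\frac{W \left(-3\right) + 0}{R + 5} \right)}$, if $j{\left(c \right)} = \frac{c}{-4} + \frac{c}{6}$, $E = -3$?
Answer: $- \frac{729}{778688} \approx -0.00093619$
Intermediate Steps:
$W = -9$ ($W = 3 \left(-3\right) = -9$)
$R = 18$ ($R = 2 \left(6 - -3\right) = 2 \left(6 + 3\right) = 2 \cdot 9 = 18$)
$j{\left(c \right)} = - \frac{c}{12}$ ($j{\left(c \right)} = c \left(- \frac{1}{4}\right) + c \frac{1}{6} = - \frac{c}{4} + \frac{c}{6} = - \frac{c}{12}$)
$j^{3}{\left(\frac{W \left(-3\right) + 0}{R + 5} \right)} = \left(- \frac{\left(\left(-9\right) \left(-3\right) + 0\right) \frac{1}{18 + 5}}{12}\right)^{3} = \left(- \frac{\left(27 + 0\right) \frac{1}{23}}{12}\right)^{3} = \left(- \frac{27 \cdot \frac{1}{23}}{12}\right)^{3} = \left(\left(- \frac{1}{12}\right) \frac{27}{23}\right)^{3} = \left(- \frac{9}{92}\right)^{3} = - \frac{729}{778688}$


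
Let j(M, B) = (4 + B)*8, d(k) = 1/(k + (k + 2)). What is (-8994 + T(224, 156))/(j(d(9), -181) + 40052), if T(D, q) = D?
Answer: -4385/19318 ≈ -0.22699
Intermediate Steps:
d(k) = 1/(2 + 2*k) (d(k) = 1/(k + (2 + k)) = 1/(2 + 2*k))
j(M, B) = 32 + 8*B
(-8994 + T(224, 156))/(j(d(9), -181) + 40052) = (-8994 + 224)/((32 + 8*(-181)) + 40052) = -8770/((32 - 1448) + 40052) = -8770/(-1416 + 40052) = -8770/38636 = -8770*1/38636 = -4385/19318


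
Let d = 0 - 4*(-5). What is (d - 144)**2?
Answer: 15376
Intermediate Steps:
d = 20 (d = 0 + 20 = 20)
(d - 144)**2 = (20 - 144)**2 = (-124)**2 = 15376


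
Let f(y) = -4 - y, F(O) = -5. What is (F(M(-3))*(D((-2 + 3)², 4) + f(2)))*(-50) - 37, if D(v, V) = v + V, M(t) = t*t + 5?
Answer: -287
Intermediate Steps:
M(t) = 5 + t² (M(t) = t² + 5 = 5 + t²)
D(v, V) = V + v
(F(M(-3))*(D((-2 + 3)², 4) + f(2)))*(-50) - 37 = -5*((4 + (-2 + 3)²) + (-4 - 1*2))*(-50) - 37 = -5*((4 + 1²) + (-4 - 2))*(-50) - 37 = -5*((4 + 1) - 6)*(-50) - 37 = -5*(5 - 6)*(-50) - 37 = -5*(-1)*(-50) - 37 = 5*(-50) - 37 = -250 - 37 = -287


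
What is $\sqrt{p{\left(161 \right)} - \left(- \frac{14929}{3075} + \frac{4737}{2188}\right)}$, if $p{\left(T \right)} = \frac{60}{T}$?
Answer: $\frac{\sqrt{35936227041355977}}{108322410} \approx 1.75$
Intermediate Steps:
$\sqrt{p{\left(161 \right)} - \left(- \frac{14929}{3075} + \frac{4737}{2188}\right)} = \sqrt{\frac{60}{161} - \left(- \frac{14929}{3075} + \frac{4737}{2188}\right)} = \sqrt{60 \cdot \frac{1}{161} - - \frac{18098377}{6728100}} = \sqrt{\frac{60}{161} + \left(\frac{14929}{3075} - \frac{4737}{2188}\right)} = \sqrt{\frac{60}{161} + \frac{18098377}{6728100}} = \sqrt{\frac{3317524697}{1083224100}} = \frac{\sqrt{35936227041355977}}{108322410}$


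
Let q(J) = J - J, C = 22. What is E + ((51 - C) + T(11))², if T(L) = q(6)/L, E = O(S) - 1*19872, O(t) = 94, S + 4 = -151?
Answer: -18937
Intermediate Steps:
S = -155 (S = -4 - 151 = -155)
q(J) = 0
E = -19778 (E = 94 - 1*19872 = 94 - 19872 = -19778)
T(L) = 0 (T(L) = 0/L = 0)
E + ((51 - C) + T(11))² = -19778 + ((51 - 1*22) + 0)² = -19778 + ((51 - 22) + 0)² = -19778 + (29 + 0)² = -19778 + 29² = -19778 + 841 = -18937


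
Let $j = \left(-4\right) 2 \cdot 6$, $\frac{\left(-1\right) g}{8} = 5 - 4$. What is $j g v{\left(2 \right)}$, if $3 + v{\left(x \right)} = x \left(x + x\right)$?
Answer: $1920$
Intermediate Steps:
$g = -8$ ($g = - 8 \left(5 - 4\right) = \left(-8\right) 1 = -8$)
$j = -48$ ($j = \left(-8\right) 6 = -48$)
$v{\left(x \right)} = -3 + 2 x^{2}$ ($v{\left(x \right)} = -3 + x \left(x + x\right) = -3 + x 2 x = -3 + 2 x^{2}$)
$j g v{\left(2 \right)} = \left(-48\right) \left(-8\right) \left(-3 + 2 \cdot 2^{2}\right) = 384 \left(-3 + 2 \cdot 4\right) = 384 \left(-3 + 8\right) = 384 \cdot 5 = 1920$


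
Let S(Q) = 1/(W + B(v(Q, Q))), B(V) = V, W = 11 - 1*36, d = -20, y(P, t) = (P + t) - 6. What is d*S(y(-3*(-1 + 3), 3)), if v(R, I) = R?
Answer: 10/17 ≈ 0.58823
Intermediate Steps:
y(P, t) = -6 + P + t
W = -25 (W = 11 - 36 = -25)
S(Q) = 1/(-25 + Q)
d*S(y(-3*(-1 + 3), 3)) = -20/(-25 + (-6 - 3*(-1 + 3) + 3)) = -20/(-25 + (-6 - 3*2 + 3)) = -20/(-25 + (-6 - 6 + 3)) = -20/(-25 - 9) = -20/(-34) = -20*(-1/34) = 10/17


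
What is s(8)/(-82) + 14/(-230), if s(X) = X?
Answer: -747/4715 ≈ -0.15843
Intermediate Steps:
s(8)/(-82) + 14/(-230) = 8/(-82) + 14/(-230) = 8*(-1/82) + 14*(-1/230) = -4/41 - 7/115 = -747/4715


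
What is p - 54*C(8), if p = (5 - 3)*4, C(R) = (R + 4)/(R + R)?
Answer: -65/2 ≈ -32.500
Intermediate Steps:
C(R) = (4 + R)/(2*R) (C(R) = (4 + R)/((2*R)) = (4 + R)*(1/(2*R)) = (4 + R)/(2*R))
p = 8 (p = 2*4 = 8)
p - 54*C(8) = 8 - 27*(4 + 8)/8 = 8 - 27*12/8 = 8 - 54*¾ = 8 - 81/2 = -65/2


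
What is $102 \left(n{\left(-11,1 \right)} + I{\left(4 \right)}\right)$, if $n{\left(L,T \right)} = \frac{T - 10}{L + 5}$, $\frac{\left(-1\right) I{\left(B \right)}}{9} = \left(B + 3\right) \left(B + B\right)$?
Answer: $-51255$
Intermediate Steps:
$I{\left(B \right)} = - 18 B \left(3 + B\right)$ ($I{\left(B \right)} = - 9 \left(B + 3\right) \left(B + B\right) = - 9 \left(3 + B\right) 2 B = - 9 \cdot 2 B \left(3 + B\right) = - 18 B \left(3 + B\right)$)
$n{\left(L,T \right)} = \frac{-10 + T}{5 + L}$
$102 \left(n{\left(-11,1 \right)} + I{\left(4 \right)}\right) = 102 \left(\frac{-10 + 1}{5 - 11} - 72 \left(3 + 4\right)\right) = 102 \left(\frac{1}{-6} \left(-9\right) - 72 \cdot 7\right) = 102 \left(\left(- \frac{1}{6}\right) \left(-9\right) - 504\right) = 102 \left(\frac{3}{2} - 504\right) = 102 \left(- \frac{1005}{2}\right) = -51255$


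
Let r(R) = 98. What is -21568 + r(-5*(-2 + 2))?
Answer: -21470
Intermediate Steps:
-21568 + r(-5*(-2 + 2)) = -21568 + 98 = -21470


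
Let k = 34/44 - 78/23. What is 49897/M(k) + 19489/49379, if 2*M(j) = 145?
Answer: 4930553831/7159955 ≈ 688.63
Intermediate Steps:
k = -1325/506 (k = 34*(1/44) - 78*1/23 = 17/22 - 78/23 = -1325/506 ≈ -2.6186)
M(j) = 145/2 (M(j) = (½)*145 = 145/2)
49897/M(k) + 19489/49379 = 49897/(145/2) + 19489/49379 = 49897*(2/145) + 19489*(1/49379) = 99794/145 + 19489/49379 = 4930553831/7159955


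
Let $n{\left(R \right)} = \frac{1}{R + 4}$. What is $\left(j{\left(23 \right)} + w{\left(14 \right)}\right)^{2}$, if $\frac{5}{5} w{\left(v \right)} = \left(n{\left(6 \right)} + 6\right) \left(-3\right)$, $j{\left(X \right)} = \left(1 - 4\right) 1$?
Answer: $\frac{45369}{100} \approx 453.69$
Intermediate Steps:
$n{\left(R \right)} = \frac{1}{4 + R}$
$j{\left(X \right)} = -3$ ($j{\left(X \right)} = \left(-3\right) 1 = -3$)
$w{\left(v \right)} = - \frac{183}{10}$ ($w{\left(v \right)} = \left(\frac{1}{4 + 6} + 6\right) \left(-3\right) = \left(\frac{1}{10} + 6\right) \left(-3\right) = \frac{61}{10} \left(-3\right) = - \frac{183}{10}$)
$\left(j{\left(23 \right)} + w{\left(14 \right)}\right)^{2} = \left(-3 - \frac{183}{10}\right)^{2} = \left(- \frac{213}{10}\right)^{2} = \frac{45369}{100}$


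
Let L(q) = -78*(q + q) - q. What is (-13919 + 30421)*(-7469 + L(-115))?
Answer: 174690172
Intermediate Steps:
L(q) = -157*q (L(q) = -156*q - q = -157*q)
(-13919 + 30421)*(-7469 + L(-115)) = (-13919 + 30421)*(-7469 - 157*(-115)) = 16502*(-7469 + 18055) = 16502*10586 = 174690172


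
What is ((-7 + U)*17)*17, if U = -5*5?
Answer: -9248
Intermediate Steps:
U = -25
((-7 + U)*17)*17 = ((-7 - 25)*17)*17 = -32*17*17 = -544*17 = -9248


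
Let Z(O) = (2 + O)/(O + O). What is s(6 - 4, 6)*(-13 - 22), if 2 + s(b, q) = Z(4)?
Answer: 175/4 ≈ 43.750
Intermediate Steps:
Z(O) = (2 + O)/(2*O) (Z(O) = (2 + O)/((2*O)) = (2 + O)*(1/(2*O)) = (2 + O)/(2*O))
s(b, q) = -5/4 (s(b, q) = -2 + (½)*(2 + 4)/4 = -2 + (½)*(¼)*6 = -2 + ¾ = -5/4)
s(6 - 4, 6)*(-13 - 22) = -5*(-13 - 22)/4 = -5/4*(-35) = 175/4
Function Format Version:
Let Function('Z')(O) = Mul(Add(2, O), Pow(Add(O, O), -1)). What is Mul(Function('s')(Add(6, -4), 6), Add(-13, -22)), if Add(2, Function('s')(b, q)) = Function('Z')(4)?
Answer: Rational(175, 4) ≈ 43.750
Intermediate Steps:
Function('Z')(O) = Mul(Rational(1, 2), Pow(O, -1), Add(2, O)) (Function('Z')(O) = Mul(Add(2, O), Pow(Mul(2, O), -1)) = Mul(Add(2, O), Mul(Rational(1, 2), Pow(O, -1))) = Mul(Rational(1, 2), Pow(O, -1), Add(2, O)))
Function('s')(b, q) = Rational(-5, 4) (Function('s')(b, q) = Add(-2, Mul(Rational(1, 2), Pow(4, -1), Add(2, 4))) = Add(-2, Mul(Rational(1, 2), Rational(1, 4), 6)) = Add(-2, Rational(3, 4)) = Rational(-5, 4))
Mul(Function('s')(Add(6, -4), 6), Add(-13, -22)) = Mul(Rational(-5, 4), Add(-13, -22)) = Mul(Rational(-5, 4), -35) = Rational(175, 4)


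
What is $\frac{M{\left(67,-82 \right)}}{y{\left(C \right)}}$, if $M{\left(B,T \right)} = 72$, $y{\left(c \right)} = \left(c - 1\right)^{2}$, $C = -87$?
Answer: $\frac{9}{968} \approx 0.0092975$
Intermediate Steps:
$y{\left(c \right)} = \left(-1 + c\right)^{2}$
$\frac{M{\left(67,-82 \right)}}{y{\left(C \right)}} = \frac{72}{\left(-1 - 87\right)^{2}} = \frac{72}{\left(-88\right)^{2}} = \frac{72}{7744} = 72 \cdot \frac{1}{7744} = \frac{9}{968}$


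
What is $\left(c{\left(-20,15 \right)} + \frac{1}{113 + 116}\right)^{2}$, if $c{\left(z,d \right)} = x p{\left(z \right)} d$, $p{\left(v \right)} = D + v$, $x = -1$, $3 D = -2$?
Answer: $\frac{5039722081}{52441} \approx 96103.0$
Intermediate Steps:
$D = - \frac{2}{3}$ ($D = \frac{1}{3} \left(-2\right) = - \frac{2}{3} \approx -0.66667$)
$p{\left(v \right)} = - \frac{2}{3} + v$
$c{\left(z,d \right)} = d \left(\frac{2}{3} - z\right)$ ($c{\left(z,d \right)} = - (- \frac{2}{3} + z) d = \left(\frac{2}{3} - z\right) d = d \left(\frac{2}{3} - z\right)$)
$\left(c{\left(-20,15 \right)} + \frac{1}{113 + 116}\right)^{2} = \left(\frac{1}{3} \cdot 15 \left(2 - -60\right) + \frac{1}{113 + 116}\right)^{2} = \left(\frac{1}{3} \cdot 15 \left(2 + 60\right) + \frac{1}{229}\right)^{2} = \left(\frac{1}{3} \cdot 15 \cdot 62 + \frac{1}{229}\right)^{2} = \left(310 + \frac{1}{229}\right)^{2} = \left(\frac{70991}{229}\right)^{2} = \frac{5039722081}{52441}$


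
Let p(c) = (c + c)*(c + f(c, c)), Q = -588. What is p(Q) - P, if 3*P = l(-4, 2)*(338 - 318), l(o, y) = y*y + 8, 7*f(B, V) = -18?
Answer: 694432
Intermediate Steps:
f(B, V) = -18/7 (f(B, V) = (⅐)*(-18) = -18/7)
p(c) = 2*c*(-18/7 + c) (p(c) = (c + c)*(c - 18/7) = (2*c)*(-18/7 + c) = 2*c*(-18/7 + c))
l(o, y) = 8 + y² (l(o, y) = y² + 8 = 8 + y²)
P = 80 (P = ((8 + 2²)*(338 - 318))/3 = ((8 + 4)*20)/3 = (12*20)/3 = (⅓)*240 = 80)
p(Q) - P = (2/7)*(-588)*(-18 + 7*(-588)) - 1*80 = (2/7)*(-588)*(-18 - 4116) - 80 = (2/7)*(-588)*(-4134) - 80 = 694512 - 80 = 694432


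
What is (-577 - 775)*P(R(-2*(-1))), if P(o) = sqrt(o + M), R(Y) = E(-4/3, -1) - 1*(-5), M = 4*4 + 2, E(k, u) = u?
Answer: -1352*sqrt(22) ≈ -6341.4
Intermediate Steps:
M = 18 (M = 16 + 2 = 18)
R(Y) = 4 (R(Y) = -1 - 1*(-5) = -1 + 5 = 4)
P(o) = sqrt(18 + o) (P(o) = sqrt(o + 18) = sqrt(18 + o))
(-577 - 775)*P(R(-2*(-1))) = (-577 - 775)*sqrt(18 + 4) = -1352*sqrt(22)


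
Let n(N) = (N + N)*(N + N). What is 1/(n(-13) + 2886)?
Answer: 1/3562 ≈ 0.00028074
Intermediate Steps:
n(N) = 4*N**2 (n(N) = (2*N)*(2*N) = 4*N**2)
1/(n(-13) + 2886) = 1/(4*(-13)**2 + 2886) = 1/(4*169 + 2886) = 1/(676 + 2886) = 1/3562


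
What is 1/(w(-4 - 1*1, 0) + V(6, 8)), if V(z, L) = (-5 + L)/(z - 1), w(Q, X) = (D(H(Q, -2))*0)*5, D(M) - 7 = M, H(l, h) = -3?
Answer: 5/3 ≈ 1.6667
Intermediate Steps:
D(M) = 7 + M
w(Q, X) = 0 (w(Q, X) = ((7 - 3)*0)*5 = (4*0)*5 = 0*5 = 0)
V(z, L) = (-5 + L)/(-1 + z)
1/(w(-4 - 1*1, 0) + V(6, 8)) = 1/(0 + (-5 + 8)/(-1 + 6)) = 1/(0 + 3/5) = 1/(3/5) = 5/3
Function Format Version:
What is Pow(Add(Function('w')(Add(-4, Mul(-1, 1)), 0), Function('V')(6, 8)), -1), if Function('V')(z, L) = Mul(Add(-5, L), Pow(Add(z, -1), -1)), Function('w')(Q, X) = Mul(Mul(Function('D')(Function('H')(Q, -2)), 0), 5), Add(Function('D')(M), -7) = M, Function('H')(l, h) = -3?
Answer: Rational(5, 3) ≈ 1.6667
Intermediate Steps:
Function('D')(M) = Add(7, M)
Function('w')(Q, X) = 0 (Function('w')(Q, X) = Mul(Mul(Add(7, -3), 0), 5) = Mul(Mul(4, 0), 5) = Mul(0, 5) = 0)
Function('V')(z, L) = Mul(Pow(Add(-1, z), -1), Add(-5, L)) (Function('V')(z, L) = Mul(Add(-5, L), Pow(Add(-1, z), -1)) = Mul(Pow(Add(-1, z), -1), Add(-5, L)))
Pow(Add(Function('w')(Add(-4, Mul(-1, 1)), 0), Function('V')(6, 8)), -1) = Pow(Add(0, Mul(Pow(Add(-1, 6), -1), Add(-5, 8))), -1) = Pow(Add(0, Mul(Pow(5, -1), 3)), -1) = Pow(Add(0, Mul(Rational(1, 5), 3)), -1) = Pow(Add(0, Rational(3, 5)), -1) = Pow(Rational(3, 5), -1) = Rational(5, 3)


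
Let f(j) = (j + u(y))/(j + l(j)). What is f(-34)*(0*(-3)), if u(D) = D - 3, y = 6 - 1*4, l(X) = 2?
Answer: 0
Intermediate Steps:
y = 2 (y = 6 - 4 = 2)
u(D) = -3 + D
f(j) = (-1 + j)/(2 + j) (f(j) = (j + (-3 + 2))/(j + 2) = (j - 1)/(2 + j) = (-1 + j)/(2 + j))
f(-34)*(0*(-3)) = ((-1 - 34)/(2 - 34))*(0*(-3)) = (-35/(-32))*0 = -1/32*(-35)*0 = (35/32)*0 = 0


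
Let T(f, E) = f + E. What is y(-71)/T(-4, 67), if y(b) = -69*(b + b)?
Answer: 3266/21 ≈ 155.52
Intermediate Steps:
y(b) = -138*b
T(f, E) = E + f
y(-71)/T(-4, 67) = (-138*(-71))/(67 - 4) = 9798/63 = 9798*(1/63) = 3266/21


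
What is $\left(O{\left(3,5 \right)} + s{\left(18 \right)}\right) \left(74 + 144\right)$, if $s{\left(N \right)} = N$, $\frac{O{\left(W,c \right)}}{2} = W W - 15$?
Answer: $1308$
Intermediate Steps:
$O{\left(W,c \right)} = -30 + 2 W^{2}$ ($O{\left(W,c \right)} = 2 \left(W W - 15\right) = 2 \left(W^{2} - 15\right) = 2 \left(-15 + W^{2}\right) = -30 + 2 W^{2}$)
$\left(O{\left(3,5 \right)} + s{\left(18 \right)}\right) \left(74 + 144\right) = \left(\left(-30 + 2 \cdot 3^{2}\right) + 18\right) \left(74 + 144\right) = \left(\left(-30 + 2 \cdot 9\right) + 18\right) 218 = \left(\left(-30 + 18\right) + 18\right) 218 = \left(-12 + 18\right) 218 = 6 \cdot 218 = 1308$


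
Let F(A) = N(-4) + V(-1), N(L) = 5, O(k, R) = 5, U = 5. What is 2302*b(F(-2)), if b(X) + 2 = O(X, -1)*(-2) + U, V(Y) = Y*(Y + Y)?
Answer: -16114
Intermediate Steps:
V(Y) = 2*Y² (V(Y) = Y*(2*Y) = 2*Y²)
F(A) = 7 (F(A) = 5 + 2*(-1)² = 5 + 2*1 = 5 + 2 = 7)
b(X) = -7 (b(X) = -2 + (5*(-2) + 5) = -2 + (-10 + 5) = -2 - 5 = -7)
2302*b(F(-2)) = 2302*(-7) = -16114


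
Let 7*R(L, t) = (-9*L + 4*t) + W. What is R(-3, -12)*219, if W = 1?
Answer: -4380/7 ≈ -625.71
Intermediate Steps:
R(L, t) = ⅐ - 9*L/7 + 4*t/7 (R(L, t) = ((-9*L + 4*t) + 1)/7 = (1 - 9*L + 4*t)/7 = ⅐ - 9*L/7 + 4*t/7)
R(-3, -12)*219 = (⅐ - 9/7*(-3) + (4/7)*(-12))*219 = (⅐ + 27/7 - 48/7)*219 = -20/7*219 = -4380/7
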